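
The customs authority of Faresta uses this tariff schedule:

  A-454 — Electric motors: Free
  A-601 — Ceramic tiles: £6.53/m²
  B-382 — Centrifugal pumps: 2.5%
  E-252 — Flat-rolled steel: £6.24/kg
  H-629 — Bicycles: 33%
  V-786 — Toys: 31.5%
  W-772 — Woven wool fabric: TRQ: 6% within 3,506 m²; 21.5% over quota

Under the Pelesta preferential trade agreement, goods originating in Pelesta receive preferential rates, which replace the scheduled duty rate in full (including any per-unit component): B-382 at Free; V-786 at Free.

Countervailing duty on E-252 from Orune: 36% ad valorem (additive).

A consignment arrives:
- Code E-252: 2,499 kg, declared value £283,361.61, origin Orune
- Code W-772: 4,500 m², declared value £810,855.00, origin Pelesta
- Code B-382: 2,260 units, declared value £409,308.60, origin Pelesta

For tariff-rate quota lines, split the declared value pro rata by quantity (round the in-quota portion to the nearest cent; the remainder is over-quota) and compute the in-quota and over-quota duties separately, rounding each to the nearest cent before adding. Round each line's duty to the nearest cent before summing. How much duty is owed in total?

Line 1 (E-252, Orune, 2,499 kg, £283,361.61):
Base rate for E-252 is £6.24/kg.
Additional duty on E-252 from Orune: +36% ad valorem. Applied ad valorem rate = 36%.
Duty = £283,361.61 × 36% + 2,499 × £6.24 = £117,603.94.
Line 2 (W-772, Pelesta, 4,500 m², £810,855.00):
Code W-772 is under a tariff-rate quota (threshold 3,506 m²). In-quota: 3,506 m² at 6%; over-quota: 994 m² at 21.5%.
Pro-rata value split: in-quota = £810,855.00 × 3,506/4,500 = £631,746.14; over-quota = £810,855.00 − £631,746.14 = £179,108.86.
In-quota duty = £631,746.14 × 6% = £37,904.77. Over-quota duty = £179,108.86 × 21.5% = £38,508.40.
Line duty = £37,904.77 + £38,508.40 = £76,413.17.
Line 3 (B-382, Pelesta, 2,260 units, £409,308.60):
Base rate for B-382 is 2.5%.
Origin Pelesta qualifies under the Faresta–Pelesta agreement and B-382 is covered: preferential rate Free applies instead.
Duty = £409,308.60 × 0% = £0.00.
Total = £117,603.94 + £76,413.17 + £0.00 = £194,017.11.

£194,017.11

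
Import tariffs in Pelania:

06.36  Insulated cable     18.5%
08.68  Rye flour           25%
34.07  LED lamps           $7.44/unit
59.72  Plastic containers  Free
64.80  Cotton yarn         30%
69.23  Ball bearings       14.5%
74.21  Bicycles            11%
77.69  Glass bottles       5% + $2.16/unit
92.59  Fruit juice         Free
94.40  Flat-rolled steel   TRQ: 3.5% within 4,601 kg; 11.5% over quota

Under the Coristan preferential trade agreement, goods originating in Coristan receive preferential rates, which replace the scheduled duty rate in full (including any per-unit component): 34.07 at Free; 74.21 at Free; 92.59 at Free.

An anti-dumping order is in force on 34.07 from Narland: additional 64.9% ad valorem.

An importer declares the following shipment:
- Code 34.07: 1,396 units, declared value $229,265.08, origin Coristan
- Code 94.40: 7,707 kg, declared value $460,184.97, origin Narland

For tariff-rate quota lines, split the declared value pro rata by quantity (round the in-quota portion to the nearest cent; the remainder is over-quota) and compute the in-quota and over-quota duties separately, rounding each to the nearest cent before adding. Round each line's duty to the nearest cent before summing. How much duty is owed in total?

$30,943.21

Line 1 (34.07, Coristan, 1,396 units, $229,265.08):
Base rate for 34.07 is $7.44/unit.
Origin Coristan qualifies under the Pelania–Coristan agreement and 34.07 is covered: preferential rate Free applies instead.
The additional-duty order on 34.07 targets Narland, not Coristan; it does not apply.
Duty = $229,265.08 × 0% = $0.00.
Line 2 (94.40, Narland, 7,707 kg, $460,184.97):
Code 94.40 is under a tariff-rate quota (threshold 4,601 kg). In-quota: 4,601 kg at 3.5%; over-quota: 3,106 kg at 11.5%.
Pro-rata value split: in-quota = $460,184.97 × 4,601/7,707 = $274,725.71; over-quota = $460,184.97 − $274,725.71 = $185,459.26.
In-quota duty = $274,725.71 × 3.5% = $9,615.40. Over-quota duty = $185,459.26 × 11.5% = $21,327.81.
Line duty = $9,615.40 + $21,327.81 = $30,943.21.
Total = $0.00 + $30,943.21 = $30,943.21.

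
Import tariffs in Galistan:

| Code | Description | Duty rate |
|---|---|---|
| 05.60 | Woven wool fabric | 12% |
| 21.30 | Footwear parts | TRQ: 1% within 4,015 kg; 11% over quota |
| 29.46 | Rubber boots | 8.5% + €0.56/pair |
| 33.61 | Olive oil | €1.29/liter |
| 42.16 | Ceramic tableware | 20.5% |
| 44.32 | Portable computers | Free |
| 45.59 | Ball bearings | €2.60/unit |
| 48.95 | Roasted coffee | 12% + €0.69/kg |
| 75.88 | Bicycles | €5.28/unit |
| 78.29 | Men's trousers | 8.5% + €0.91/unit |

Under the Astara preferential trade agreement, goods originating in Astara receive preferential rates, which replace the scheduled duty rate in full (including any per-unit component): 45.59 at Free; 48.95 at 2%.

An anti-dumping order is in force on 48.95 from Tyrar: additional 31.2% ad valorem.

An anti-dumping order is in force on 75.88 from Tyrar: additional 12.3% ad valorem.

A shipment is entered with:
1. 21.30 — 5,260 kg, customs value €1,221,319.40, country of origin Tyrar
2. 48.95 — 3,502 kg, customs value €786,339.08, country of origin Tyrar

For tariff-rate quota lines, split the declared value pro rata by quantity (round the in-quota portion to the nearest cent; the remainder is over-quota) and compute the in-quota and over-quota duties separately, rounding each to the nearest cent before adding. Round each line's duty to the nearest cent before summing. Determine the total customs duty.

€383,235.71

Line 1 (21.30, Tyrar, 5,260 kg, €1,221,319.40):
Code 21.30 is under a tariff-rate quota (threshold 4,015 kg). In-quota: 4,015 kg at 1%; over-quota: 1,245 kg at 11%.
Pro-rata value split: in-quota = €1,221,319.40 × 4,015/5,260 = €932,242.85; over-quota = €1,221,319.40 − €932,242.85 = €289,076.55.
In-quota duty = €932,242.85 × 1% = €9,322.43. Over-quota duty = €289,076.55 × 11% = €31,798.42.
Line duty = €9,322.43 + €31,798.42 = €41,120.85.
Line 2 (48.95, Tyrar, 3,502 kg, €786,339.08):
Base rate for 48.95 is 12% + €0.69/kg.
48.95 has an FTA preferential rate, but origin Tyrar is not Astara; base rate stands.
Additional duty on 48.95 from Tyrar: +31.2%. Applied ad valorem rate: 12% + 31.2% = 43.2%.
Duty = €786,339.08 × 43.2% + 3,502 × €0.69 = €342,114.86.
Total = €41,120.85 + €342,114.86 = €383,235.71.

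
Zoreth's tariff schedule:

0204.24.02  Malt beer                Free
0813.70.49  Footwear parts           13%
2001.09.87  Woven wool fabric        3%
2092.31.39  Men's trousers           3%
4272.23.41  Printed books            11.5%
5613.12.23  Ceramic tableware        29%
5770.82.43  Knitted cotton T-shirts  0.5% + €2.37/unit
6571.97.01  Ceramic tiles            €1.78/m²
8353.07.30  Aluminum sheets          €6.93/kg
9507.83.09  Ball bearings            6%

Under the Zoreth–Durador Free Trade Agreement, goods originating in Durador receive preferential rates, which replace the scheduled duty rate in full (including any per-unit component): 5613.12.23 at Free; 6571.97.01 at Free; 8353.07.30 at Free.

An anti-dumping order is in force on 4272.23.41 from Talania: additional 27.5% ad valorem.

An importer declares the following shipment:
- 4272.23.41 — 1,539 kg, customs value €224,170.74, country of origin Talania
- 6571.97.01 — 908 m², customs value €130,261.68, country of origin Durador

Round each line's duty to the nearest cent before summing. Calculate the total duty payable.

€87,426.59

Line 1 (4272.23.41, Talania, 1,539 kg, €224,170.74):
Base rate for 4272.23.41 is 11.5%.
Additional duty on 4272.23.41 from Talania: +27.5%. Applied ad valorem rate: 11.5% + 27.5% = 39%.
Duty = €224,170.74 × 39% = €87,426.59.
Line 2 (6571.97.01, Durador, 908 m², €130,261.68):
Base rate for 6571.97.01 is €1.78/m².
Origin Durador qualifies under the Zoreth–Durador agreement and 6571.97.01 is covered: preferential rate Free applies instead.
Duty = €130,261.68 × 0% = €0.00.
Total = €87,426.59 + €0.00 = €87,426.59.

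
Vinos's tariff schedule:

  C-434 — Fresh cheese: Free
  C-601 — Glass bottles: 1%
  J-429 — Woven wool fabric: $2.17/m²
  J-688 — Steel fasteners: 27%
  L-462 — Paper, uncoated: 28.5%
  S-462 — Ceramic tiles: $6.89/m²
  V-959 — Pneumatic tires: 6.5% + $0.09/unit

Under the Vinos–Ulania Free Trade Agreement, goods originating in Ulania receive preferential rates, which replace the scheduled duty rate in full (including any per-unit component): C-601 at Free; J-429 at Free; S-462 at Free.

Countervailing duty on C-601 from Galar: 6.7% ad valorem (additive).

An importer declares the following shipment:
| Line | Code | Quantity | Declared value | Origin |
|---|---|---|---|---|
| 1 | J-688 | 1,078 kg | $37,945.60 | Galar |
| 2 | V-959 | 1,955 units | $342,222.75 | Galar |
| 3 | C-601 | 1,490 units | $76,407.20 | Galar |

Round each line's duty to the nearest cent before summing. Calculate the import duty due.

$38,549.09

Line 1 (J-688, Galar, 1,078 kg, $37,945.60):
Base rate for J-688 is 27%.
Duty = $37,945.60 × 27% = $10,245.31.
Line 2 (V-959, Galar, 1,955 units, $342,222.75):
Base rate for V-959 is 6.5% + $0.09/unit.
Duty = $342,222.75 × 6.5% + 1,955 × $0.09 = $22,420.43.
Line 3 (C-601, Galar, 1,490 units, $76,407.20):
Base rate for C-601 is 1%.
C-601 has an FTA preferential rate, but origin Galar is not Ulania; base rate stands.
Additional duty on C-601 from Galar: +6.7%. Applied ad valorem rate: 1% + 6.7% = 7.7%.
Duty = $76,407.20 × 7.7% = $5,883.35.
Total = $10,245.31 + $22,420.43 + $5,883.35 = $38,549.09.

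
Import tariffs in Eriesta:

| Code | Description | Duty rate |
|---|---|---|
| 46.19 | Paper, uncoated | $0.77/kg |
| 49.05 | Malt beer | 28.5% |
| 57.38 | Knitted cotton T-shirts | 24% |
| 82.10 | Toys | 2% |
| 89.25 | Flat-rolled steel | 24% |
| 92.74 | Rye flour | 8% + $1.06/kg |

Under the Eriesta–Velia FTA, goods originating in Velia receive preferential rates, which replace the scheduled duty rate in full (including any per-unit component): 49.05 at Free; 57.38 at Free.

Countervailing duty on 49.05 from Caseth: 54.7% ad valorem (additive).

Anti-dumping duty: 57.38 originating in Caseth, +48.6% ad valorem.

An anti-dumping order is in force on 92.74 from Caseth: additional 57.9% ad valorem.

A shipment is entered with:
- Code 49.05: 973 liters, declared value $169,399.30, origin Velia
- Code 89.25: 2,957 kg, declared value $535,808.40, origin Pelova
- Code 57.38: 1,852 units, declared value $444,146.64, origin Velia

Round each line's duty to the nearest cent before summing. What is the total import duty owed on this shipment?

Line 1 (49.05, Velia, 973 liters, $169,399.30):
Base rate for 49.05 is 28.5%.
Origin Velia qualifies under the Eriesta–Velia agreement and 49.05 is covered: preferential rate Free applies instead.
The additional-duty order on 49.05 targets Caseth, not Velia; it does not apply.
Duty = $169,399.30 × 0% = $0.00.
Line 2 (89.25, Pelova, 2,957 kg, $535,808.40):
Base rate for 89.25 is 24%.
Duty = $535,808.40 × 24% = $128,594.02.
Line 3 (57.38, Velia, 1,852 units, $444,146.64):
Base rate for 57.38 is 24%.
Origin Velia qualifies under the Eriesta–Velia agreement and 57.38 is covered: preferential rate Free applies instead.
The additional-duty order on 57.38 targets Caseth, not Velia; it does not apply.
Duty = $444,146.64 × 0% = $0.00.
Total = $0.00 + $128,594.02 + $0.00 = $128,594.02.

$128,594.02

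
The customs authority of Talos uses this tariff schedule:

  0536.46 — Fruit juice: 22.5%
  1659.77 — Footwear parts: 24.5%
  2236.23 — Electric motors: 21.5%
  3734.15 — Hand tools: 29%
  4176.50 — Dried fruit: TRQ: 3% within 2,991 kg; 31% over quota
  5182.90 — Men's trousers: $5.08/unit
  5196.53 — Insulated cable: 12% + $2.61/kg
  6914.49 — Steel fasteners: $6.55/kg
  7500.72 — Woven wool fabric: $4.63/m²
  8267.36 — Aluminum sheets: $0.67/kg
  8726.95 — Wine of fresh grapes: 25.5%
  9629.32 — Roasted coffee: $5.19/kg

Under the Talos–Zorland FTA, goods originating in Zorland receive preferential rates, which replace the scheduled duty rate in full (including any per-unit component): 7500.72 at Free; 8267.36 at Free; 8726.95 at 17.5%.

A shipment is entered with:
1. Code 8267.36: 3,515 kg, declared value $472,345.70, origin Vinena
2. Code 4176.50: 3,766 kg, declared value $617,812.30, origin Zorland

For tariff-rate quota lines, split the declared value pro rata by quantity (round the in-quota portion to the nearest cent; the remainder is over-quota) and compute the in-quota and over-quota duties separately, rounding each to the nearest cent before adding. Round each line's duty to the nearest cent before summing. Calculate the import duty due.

$56,488.27

Line 1 (8267.36, Vinena, 3,515 kg, $472,345.70):
Base rate for 8267.36 is $0.67/kg.
8267.36 has an FTA preferential rate, but origin Vinena is not Zorland; base rate stands.
Duty = 3,515 × $0.67 = $2,355.05.
Line 2 (4176.50, Zorland, 3,766 kg, $617,812.30):
Code 4176.50 is under a tariff-rate quota (threshold 2,991 kg). In-quota: 2,991 kg at 3%; over-quota: 775 kg at 31%.
Pro-rata value split: in-quota = $617,812.30 × 2,991/3,766 = $490,673.55; over-quota = $617,812.30 − $490,673.55 = $127,138.75.
In-quota duty = $490,673.55 × 3% = $14,720.21. Over-quota duty = $127,138.75 × 31% = $39,413.01.
Line duty = $14,720.21 + $39,413.01 = $54,133.22.
Total = $2,355.05 + $54,133.22 = $56,488.27.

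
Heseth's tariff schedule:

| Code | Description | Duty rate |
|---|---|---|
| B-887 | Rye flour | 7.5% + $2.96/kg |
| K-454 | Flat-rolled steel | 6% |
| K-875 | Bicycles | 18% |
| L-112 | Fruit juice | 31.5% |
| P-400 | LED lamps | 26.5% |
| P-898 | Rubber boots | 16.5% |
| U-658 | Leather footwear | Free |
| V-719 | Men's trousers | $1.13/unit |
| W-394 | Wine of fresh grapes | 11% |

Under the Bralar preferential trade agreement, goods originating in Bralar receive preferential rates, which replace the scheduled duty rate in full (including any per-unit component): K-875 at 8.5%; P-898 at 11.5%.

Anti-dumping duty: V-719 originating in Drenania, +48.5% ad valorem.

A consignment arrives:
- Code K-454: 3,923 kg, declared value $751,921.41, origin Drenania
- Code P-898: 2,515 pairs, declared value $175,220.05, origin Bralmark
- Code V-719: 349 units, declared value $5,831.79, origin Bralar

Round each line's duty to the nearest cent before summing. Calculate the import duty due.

$74,420.96

Line 1 (K-454, Drenania, 3,923 kg, $751,921.41):
Base rate for K-454 is 6%.
Duty = $751,921.41 × 6% = $45,115.28.
Line 2 (P-898, Bralmark, 2,515 pairs, $175,220.05):
Base rate for P-898 is 16.5%.
P-898 has an FTA preferential rate, but origin Bralmark is not Bralar; base rate stands.
Duty = $175,220.05 × 16.5% = $28,911.31.
Line 3 (V-719, Bralar, 349 units, $5,831.79):
Base rate for V-719 is $1.13/unit.
Origin Bralar is the FTA partner but V-719 is not on the preference list; base rate stands.
The additional-duty order on V-719 targets Drenania, not Bralar; it does not apply.
Duty = 349 × $1.13 = $394.37.
Total = $45,115.28 + $28,911.31 + $394.37 = $74,420.96.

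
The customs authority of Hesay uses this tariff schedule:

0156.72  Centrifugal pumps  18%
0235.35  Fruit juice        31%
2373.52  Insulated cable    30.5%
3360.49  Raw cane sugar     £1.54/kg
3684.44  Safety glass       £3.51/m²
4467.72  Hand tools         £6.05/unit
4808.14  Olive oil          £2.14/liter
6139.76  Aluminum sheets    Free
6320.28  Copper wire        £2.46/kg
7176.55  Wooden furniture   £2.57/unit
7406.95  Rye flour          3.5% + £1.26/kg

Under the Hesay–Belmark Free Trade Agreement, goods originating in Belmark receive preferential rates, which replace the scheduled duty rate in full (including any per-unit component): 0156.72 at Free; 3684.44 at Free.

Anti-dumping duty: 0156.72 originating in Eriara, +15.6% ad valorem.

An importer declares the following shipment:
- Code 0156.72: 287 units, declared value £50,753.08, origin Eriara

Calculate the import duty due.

£17,053.03

Line 1 (0156.72, Eriara, 287 units, £50,753.08):
Base rate for 0156.72 is 18%.
0156.72 has an FTA preferential rate, but origin Eriara is not Belmark; base rate stands.
Additional duty on 0156.72 from Eriara: +15.6%. Applied ad valorem rate: 18% + 15.6% = 33.6%.
Duty = £50,753.08 × 33.6% = £17,053.03.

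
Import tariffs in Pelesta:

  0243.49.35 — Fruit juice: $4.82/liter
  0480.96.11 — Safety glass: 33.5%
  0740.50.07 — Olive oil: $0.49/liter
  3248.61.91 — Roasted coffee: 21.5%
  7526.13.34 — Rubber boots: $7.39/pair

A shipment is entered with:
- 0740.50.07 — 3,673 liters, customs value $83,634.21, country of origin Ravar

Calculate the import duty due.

$1,799.77

Line 1 (0740.50.07, Ravar, 3,673 liters, $83,634.21):
Base rate for 0740.50.07 is $0.49/liter.
Duty = 3,673 × $0.49 = $1,799.77.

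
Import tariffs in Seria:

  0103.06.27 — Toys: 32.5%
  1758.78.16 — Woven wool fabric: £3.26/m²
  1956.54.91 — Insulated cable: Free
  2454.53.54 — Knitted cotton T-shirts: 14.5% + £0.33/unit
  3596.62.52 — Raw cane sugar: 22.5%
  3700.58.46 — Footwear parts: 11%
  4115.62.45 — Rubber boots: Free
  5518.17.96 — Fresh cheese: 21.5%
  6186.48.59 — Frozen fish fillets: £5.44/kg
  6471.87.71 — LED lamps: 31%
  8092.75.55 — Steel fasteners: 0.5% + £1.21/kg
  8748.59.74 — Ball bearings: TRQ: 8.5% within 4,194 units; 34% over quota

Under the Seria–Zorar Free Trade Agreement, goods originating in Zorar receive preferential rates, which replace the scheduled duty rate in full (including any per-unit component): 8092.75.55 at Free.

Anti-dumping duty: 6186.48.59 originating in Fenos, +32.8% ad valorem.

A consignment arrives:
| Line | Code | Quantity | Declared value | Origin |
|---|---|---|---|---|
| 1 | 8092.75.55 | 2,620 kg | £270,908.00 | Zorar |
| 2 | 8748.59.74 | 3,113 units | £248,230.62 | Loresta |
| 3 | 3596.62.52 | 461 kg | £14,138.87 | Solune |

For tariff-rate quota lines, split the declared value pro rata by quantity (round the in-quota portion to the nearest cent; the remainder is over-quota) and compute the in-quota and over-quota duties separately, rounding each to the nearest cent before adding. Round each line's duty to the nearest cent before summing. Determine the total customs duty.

£24,280.85

Line 1 (8092.75.55, Zorar, 2,620 kg, £270,908.00):
Base rate for 8092.75.55 is 0.5% + £1.21/kg.
Origin Zorar qualifies under the Seria–Zorar agreement and 8092.75.55 is covered: preferential rate Free applies instead.
Duty = £270,908.00 × 0% = £0.00.
Line 2 (8748.59.74, Loresta, 3,113 units, £248,230.62):
Code 8748.59.74 is under a tariff-rate quota (threshold 4,194 units). Quantity 3,113 units is within the quota, so the in-quota rate 8.5% applies to the full value.
Duty = £248,230.62 × 8.5% = £21,099.60.
Line 3 (3596.62.52, Solune, 461 kg, £14,138.87):
Base rate for 3596.62.52 is 22.5%.
Duty = £14,138.87 × 22.5% = £3,181.25.
Total = £0.00 + £21,099.60 + £3,181.25 = £24,280.85.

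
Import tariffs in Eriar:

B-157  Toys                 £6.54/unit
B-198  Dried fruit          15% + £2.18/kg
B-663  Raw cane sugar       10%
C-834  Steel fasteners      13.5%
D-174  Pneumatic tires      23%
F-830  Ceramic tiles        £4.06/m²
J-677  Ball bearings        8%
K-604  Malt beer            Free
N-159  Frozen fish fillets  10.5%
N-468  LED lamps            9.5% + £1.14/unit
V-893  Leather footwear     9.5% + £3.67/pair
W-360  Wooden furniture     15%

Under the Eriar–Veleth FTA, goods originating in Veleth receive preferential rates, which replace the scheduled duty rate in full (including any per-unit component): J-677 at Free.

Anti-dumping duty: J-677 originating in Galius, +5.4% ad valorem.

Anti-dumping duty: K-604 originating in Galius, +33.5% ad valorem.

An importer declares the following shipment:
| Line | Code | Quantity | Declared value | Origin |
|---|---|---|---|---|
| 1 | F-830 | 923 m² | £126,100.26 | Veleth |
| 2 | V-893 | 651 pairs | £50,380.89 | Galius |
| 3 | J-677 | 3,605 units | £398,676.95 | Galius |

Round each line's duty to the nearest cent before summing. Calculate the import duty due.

£64,345.44

Line 1 (F-830, Veleth, 923 m², £126,100.26):
Base rate for F-830 is £4.06/m².
Origin Veleth is the FTA partner but F-830 is not on the preference list; base rate stands.
Duty = 923 × £4.06 = £3,747.38.
Line 2 (V-893, Galius, 651 pairs, £50,380.89):
Base rate for V-893 is 9.5% + £3.67/pair.
Duty = £50,380.89 × 9.5% + 651 × £3.67 = £7,175.35.
Line 3 (J-677, Galius, 3,605 units, £398,676.95):
Base rate for J-677 is 8%.
J-677 has an FTA preferential rate, but origin Galius is not Veleth; base rate stands.
Additional duty on J-677 from Galius: +5.4%. Applied ad valorem rate: 8% + 5.4% = 13.4%.
Duty = £398,676.95 × 13.4% = £53,422.71.
Total = £3,747.38 + £7,175.35 + £53,422.71 = £64,345.44.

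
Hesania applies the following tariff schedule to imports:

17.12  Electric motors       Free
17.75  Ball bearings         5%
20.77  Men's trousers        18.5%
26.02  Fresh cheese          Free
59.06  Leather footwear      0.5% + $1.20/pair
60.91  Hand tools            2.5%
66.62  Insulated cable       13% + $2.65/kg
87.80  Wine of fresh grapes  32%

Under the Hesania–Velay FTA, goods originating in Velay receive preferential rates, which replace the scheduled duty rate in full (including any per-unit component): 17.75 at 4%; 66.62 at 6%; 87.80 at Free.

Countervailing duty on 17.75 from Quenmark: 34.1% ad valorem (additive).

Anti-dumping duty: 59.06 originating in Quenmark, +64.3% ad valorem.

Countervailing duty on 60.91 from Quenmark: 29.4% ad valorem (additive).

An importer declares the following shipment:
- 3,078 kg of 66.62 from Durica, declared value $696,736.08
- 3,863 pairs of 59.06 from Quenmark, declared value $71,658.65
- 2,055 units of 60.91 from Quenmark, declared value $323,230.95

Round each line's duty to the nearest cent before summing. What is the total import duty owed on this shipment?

$252,913.47

Line 1 (66.62, Durica, 3,078 kg, $696,736.08):
Base rate for 66.62 is 13% + $2.65/kg.
66.62 has an FTA preferential rate, but origin Durica is not Velay; base rate stands.
Duty = $696,736.08 × 13% + 3,078 × $2.65 = $98,732.39.
Line 2 (59.06, Quenmark, 3,863 pairs, $71,658.65):
Base rate for 59.06 is 0.5% + $1.20/pair.
Additional duty on 59.06 from Quenmark: +64.3%. Applied ad valorem rate: 0.5% + 64.3% = 64.8%.
Duty = $71,658.65 × 64.8% + 3,863 × $1.20 = $51,070.41.
Line 3 (60.91, Quenmark, 2,055 units, $323,230.95):
Base rate for 60.91 is 2.5%.
Additional duty on 60.91 from Quenmark: +29.4%. Applied ad valorem rate: 2.5% + 29.4% = 31.9%.
Duty = $323,230.95 × 31.9% = $103,110.67.
Total = $98,732.39 + $51,070.41 + $103,110.67 = $252,913.47.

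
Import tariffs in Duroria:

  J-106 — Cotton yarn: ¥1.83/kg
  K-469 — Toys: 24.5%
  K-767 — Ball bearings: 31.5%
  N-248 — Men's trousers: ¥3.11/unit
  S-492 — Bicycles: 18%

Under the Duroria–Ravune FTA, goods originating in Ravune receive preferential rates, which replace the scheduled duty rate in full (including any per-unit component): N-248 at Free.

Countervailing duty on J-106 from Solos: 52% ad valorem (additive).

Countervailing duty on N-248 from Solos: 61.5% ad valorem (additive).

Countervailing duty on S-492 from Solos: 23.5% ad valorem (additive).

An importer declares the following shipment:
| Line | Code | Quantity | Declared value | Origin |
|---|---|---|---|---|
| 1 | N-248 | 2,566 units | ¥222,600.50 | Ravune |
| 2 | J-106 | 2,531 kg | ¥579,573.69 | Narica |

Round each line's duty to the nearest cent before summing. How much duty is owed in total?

Line 1 (N-248, Ravune, 2,566 units, ¥222,600.50):
Base rate for N-248 is ¥3.11/unit.
Origin Ravune qualifies under the Duroria–Ravune agreement and N-248 is covered: preferential rate Free applies instead.
The additional-duty order on N-248 targets Solos, not Ravune; it does not apply.
Duty = ¥222,600.50 × 0% = ¥0.00.
Line 2 (J-106, Narica, 2,531 kg, ¥579,573.69):
Base rate for J-106 is ¥1.83/kg.
The additional-duty order on J-106 targets Solos, not Narica; it does not apply.
Duty = 2,531 × ¥1.83 = ¥4,631.73.
Total = ¥0.00 + ¥4,631.73 = ¥4,631.73.

¥4,631.73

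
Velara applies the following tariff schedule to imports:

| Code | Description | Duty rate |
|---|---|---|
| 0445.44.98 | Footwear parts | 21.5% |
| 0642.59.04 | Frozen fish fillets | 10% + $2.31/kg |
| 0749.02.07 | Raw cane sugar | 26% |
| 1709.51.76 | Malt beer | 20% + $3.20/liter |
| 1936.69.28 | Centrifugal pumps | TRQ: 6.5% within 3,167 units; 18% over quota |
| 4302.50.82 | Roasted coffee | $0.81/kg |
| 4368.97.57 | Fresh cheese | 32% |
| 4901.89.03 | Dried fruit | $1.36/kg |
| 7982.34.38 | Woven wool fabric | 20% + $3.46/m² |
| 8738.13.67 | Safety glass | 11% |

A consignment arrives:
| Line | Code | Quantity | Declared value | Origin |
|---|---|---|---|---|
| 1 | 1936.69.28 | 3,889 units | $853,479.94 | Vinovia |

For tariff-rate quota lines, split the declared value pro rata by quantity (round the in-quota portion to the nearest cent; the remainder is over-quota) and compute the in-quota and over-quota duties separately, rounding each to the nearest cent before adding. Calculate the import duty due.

Line 1 (1936.69.28, Vinovia, 3,889 units, $853,479.94):
Code 1936.69.28 is under a tariff-rate quota (threshold 3,167 units). In-quota: 3,167 units at 6.5%; over-quota: 722 units at 18%.
Pro-rata value split: in-quota = $853,479.94 × 3,167/3,889 = $695,029.82; over-quota = $853,479.94 − $695,029.82 = $158,450.12.
In-quota duty = $695,029.82 × 6.5% = $45,176.94. Over-quota duty = $158,450.12 × 18% = $28,521.02.
Line duty = $45,176.94 + $28,521.02 = $73,697.96.

$73,697.96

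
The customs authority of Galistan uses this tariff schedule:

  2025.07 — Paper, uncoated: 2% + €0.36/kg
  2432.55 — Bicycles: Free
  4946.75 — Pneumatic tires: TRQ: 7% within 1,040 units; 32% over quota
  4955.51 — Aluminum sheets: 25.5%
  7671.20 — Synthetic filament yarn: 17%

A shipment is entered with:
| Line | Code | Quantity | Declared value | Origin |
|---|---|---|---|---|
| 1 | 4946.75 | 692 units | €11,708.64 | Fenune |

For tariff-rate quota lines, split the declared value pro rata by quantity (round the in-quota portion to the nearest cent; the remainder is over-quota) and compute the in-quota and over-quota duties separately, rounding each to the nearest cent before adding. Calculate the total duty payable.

€819.60

Line 1 (4946.75, Fenune, 692 units, €11,708.64):
Code 4946.75 is under a tariff-rate quota (threshold 1,040 units). Quantity 692 units is within the quota, so the in-quota rate 7% applies to the full value.
Duty = €11,708.64 × 7% = €819.60.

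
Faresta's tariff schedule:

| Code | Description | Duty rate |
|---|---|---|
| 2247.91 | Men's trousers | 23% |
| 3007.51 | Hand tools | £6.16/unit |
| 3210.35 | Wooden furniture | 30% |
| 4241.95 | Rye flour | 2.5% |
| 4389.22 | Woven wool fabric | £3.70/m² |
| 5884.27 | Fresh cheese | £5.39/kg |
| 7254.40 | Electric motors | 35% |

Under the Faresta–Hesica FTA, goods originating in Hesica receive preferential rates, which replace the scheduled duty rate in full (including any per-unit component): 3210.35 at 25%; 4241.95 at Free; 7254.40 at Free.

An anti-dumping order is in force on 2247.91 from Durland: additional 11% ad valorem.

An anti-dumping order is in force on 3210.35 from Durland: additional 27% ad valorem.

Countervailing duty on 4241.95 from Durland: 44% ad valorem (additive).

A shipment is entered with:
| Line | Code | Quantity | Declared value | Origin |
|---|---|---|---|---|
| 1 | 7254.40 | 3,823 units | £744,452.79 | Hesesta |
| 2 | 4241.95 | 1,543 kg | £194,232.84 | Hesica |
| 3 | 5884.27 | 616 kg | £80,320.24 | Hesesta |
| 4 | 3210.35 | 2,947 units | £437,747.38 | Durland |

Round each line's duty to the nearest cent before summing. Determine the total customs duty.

£513,394.73

Line 1 (7254.40, Hesesta, 3,823 units, £744,452.79):
Base rate for 7254.40 is 35%.
7254.40 has an FTA preferential rate, but origin Hesesta is not Hesica; base rate stands.
Duty = £744,452.79 × 35% = £260,558.48.
Line 2 (4241.95, Hesica, 1,543 kg, £194,232.84):
Base rate for 4241.95 is 2.5%.
Origin Hesica qualifies under the Faresta–Hesica agreement and 4241.95 is covered: preferential rate Free applies instead.
The additional-duty order on 4241.95 targets Durland, not Hesica; it does not apply.
Duty = £194,232.84 × 0% = £0.00.
Line 3 (5884.27, Hesesta, 616 kg, £80,320.24):
Base rate for 5884.27 is £5.39/kg.
Duty = 616 × £5.39 = £3,320.24.
Line 4 (3210.35, Durland, 2,947 units, £437,747.38):
Base rate for 3210.35 is 30%.
3210.35 has an FTA preferential rate, but origin Durland is not Hesica; base rate stands.
Additional duty on 3210.35 from Durland: +27%. Applied ad valorem rate: 30% + 27% = 57%.
Duty = £437,747.38 × 57% = £249,516.01.
Total = £260,558.48 + £0.00 + £3,320.24 + £249,516.01 = £513,394.73.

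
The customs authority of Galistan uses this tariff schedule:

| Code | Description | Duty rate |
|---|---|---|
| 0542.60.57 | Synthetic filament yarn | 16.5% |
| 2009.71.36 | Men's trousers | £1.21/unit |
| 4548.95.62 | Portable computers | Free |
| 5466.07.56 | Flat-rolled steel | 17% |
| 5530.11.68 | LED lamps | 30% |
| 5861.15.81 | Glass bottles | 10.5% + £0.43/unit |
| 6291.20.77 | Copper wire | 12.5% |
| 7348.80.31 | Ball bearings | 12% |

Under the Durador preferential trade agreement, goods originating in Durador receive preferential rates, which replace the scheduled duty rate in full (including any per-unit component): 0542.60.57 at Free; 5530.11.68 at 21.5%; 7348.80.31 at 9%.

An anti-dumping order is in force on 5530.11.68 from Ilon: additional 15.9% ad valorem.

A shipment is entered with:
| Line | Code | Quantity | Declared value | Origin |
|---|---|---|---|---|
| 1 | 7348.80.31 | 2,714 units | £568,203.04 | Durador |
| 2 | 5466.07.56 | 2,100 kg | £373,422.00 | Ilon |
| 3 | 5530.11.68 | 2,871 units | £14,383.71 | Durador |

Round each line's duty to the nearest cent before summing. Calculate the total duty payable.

Line 1 (7348.80.31, Durador, 2,714 units, £568,203.04):
Base rate for 7348.80.31 is 12%.
Origin Durador qualifies under the Galistan–Durador agreement and 7348.80.31 is covered: preferential rate 9% applies instead.
Duty = £568,203.04 × 9% = £51,138.27.
Line 2 (5466.07.56, Ilon, 2,100 kg, £373,422.00):
Base rate for 5466.07.56 is 17%.
Duty = £373,422.00 × 17% = £63,481.74.
Line 3 (5530.11.68, Durador, 2,871 units, £14,383.71):
Base rate for 5530.11.68 is 30%.
Origin Durador qualifies under the Galistan–Durador agreement and 5530.11.68 is covered: preferential rate 21.5% applies instead.
The additional-duty order on 5530.11.68 targets Ilon, not Durador; it does not apply.
Duty = £14,383.71 × 21.5% = £3,092.50.
Total = £51,138.27 + £63,481.74 + £3,092.50 = £117,712.51.

£117,712.51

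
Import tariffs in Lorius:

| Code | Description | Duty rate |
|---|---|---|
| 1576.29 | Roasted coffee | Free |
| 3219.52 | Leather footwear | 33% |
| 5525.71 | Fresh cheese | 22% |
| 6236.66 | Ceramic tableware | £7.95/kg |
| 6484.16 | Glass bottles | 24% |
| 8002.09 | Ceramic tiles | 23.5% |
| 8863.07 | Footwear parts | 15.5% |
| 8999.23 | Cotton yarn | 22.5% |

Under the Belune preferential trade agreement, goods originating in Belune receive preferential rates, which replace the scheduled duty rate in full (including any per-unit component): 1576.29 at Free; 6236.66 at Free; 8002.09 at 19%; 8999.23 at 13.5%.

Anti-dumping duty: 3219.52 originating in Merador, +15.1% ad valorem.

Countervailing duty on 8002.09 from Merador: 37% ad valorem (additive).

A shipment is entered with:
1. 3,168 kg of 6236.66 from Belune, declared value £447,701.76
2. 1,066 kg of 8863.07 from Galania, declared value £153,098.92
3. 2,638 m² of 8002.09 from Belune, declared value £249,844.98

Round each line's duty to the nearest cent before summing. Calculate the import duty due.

Line 1 (6236.66, Belune, 3,168 kg, £447,701.76):
Base rate for 6236.66 is £7.95/kg.
Origin Belune qualifies under the Lorius–Belune agreement and 6236.66 is covered: preferential rate Free applies instead.
Duty = £447,701.76 × 0% = £0.00.
Line 2 (8863.07, Galania, 1,066 kg, £153,098.92):
Base rate for 8863.07 is 15.5%.
Duty = £153,098.92 × 15.5% = £23,730.33.
Line 3 (8002.09, Belune, 2,638 m², £249,844.98):
Base rate for 8002.09 is 23.5%.
Origin Belune qualifies under the Lorius–Belune agreement and 8002.09 is covered: preferential rate 19% applies instead.
The additional-duty order on 8002.09 targets Merador, not Belune; it does not apply.
Duty = £249,844.98 × 19% = £47,470.55.
Total = £0.00 + £23,730.33 + £47,470.55 = £71,200.88.

£71,200.88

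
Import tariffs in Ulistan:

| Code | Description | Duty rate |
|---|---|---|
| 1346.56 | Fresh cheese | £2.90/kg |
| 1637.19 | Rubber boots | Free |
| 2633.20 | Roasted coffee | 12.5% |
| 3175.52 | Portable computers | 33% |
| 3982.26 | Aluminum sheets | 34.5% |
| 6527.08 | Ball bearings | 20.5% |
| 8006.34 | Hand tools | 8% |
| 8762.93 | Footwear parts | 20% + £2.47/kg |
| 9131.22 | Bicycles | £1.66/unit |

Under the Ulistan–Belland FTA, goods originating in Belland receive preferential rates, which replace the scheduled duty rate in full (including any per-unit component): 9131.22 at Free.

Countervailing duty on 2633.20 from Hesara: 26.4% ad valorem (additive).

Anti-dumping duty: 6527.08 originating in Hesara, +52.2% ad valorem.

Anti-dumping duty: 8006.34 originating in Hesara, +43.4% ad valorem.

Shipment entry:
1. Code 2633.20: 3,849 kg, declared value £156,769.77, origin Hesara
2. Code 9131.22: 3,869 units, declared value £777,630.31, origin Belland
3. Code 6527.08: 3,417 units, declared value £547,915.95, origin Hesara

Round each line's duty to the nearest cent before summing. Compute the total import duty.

Line 1 (2633.20, Hesara, 3,849 kg, £156,769.77):
Base rate for 2633.20 is 12.5%.
Additional duty on 2633.20 from Hesara: +26.4%. Applied ad valorem rate: 12.5% + 26.4% = 38.9%.
Duty = £156,769.77 × 38.9% = £60,983.44.
Line 2 (9131.22, Belland, 3,869 units, £777,630.31):
Base rate for 9131.22 is £1.66/unit.
Origin Belland qualifies under the Ulistan–Belland agreement and 9131.22 is covered: preferential rate Free applies instead.
Duty = £777,630.31 × 0% = £0.00.
Line 3 (6527.08, Hesara, 3,417 units, £547,915.95):
Base rate for 6527.08 is 20.5%.
Additional duty on 6527.08 from Hesara: +52.2%. Applied ad valorem rate: 20.5% + 52.2% = 72.7%.
Duty = £547,915.95 × 72.7% = £398,334.90.
Total = £60,983.44 + £0.00 + £398,334.90 = £459,318.34.

£459,318.34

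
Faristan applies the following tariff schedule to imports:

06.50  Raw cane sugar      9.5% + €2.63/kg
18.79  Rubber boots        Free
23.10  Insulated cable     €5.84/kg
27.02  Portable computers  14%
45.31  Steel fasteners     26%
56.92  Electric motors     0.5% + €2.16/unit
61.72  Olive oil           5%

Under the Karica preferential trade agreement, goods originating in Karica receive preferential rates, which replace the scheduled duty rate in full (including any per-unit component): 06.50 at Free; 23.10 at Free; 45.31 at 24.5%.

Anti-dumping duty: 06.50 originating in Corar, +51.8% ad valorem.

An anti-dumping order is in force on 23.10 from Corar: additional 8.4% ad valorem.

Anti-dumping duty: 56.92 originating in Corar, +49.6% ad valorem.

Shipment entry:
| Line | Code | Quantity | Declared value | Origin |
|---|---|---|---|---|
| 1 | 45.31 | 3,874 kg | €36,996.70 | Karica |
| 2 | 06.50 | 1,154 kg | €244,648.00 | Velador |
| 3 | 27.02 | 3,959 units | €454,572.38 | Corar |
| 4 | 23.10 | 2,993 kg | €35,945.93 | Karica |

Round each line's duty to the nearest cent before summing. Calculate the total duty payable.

Line 1 (45.31, Karica, 3,874 kg, €36,996.70):
Base rate for 45.31 is 26%.
Origin Karica qualifies under the Faristan–Karica agreement and 45.31 is covered: preferential rate 24.5% applies instead.
Duty = €36,996.70 × 24.5% = €9,064.19.
Line 2 (06.50, Velador, 1,154 kg, €244,648.00):
Base rate for 06.50 is 9.5% + €2.63/kg.
06.50 has an FTA preferential rate, but origin Velador is not Karica; base rate stands.
The additional-duty order on 06.50 targets Corar, not Velador; it does not apply.
Duty = €244,648.00 × 9.5% + 1,154 × €2.63 = €26,276.58.
Line 3 (27.02, Corar, 3,959 units, €454,572.38):
Base rate for 27.02 is 14%.
Duty = €454,572.38 × 14% = €63,640.13.
Line 4 (23.10, Karica, 2,993 kg, €35,945.93):
Base rate for 23.10 is €5.84/kg.
Origin Karica qualifies under the Faristan–Karica agreement and 23.10 is covered: preferential rate Free applies instead.
The additional-duty order on 23.10 targets Corar, not Karica; it does not apply.
Duty = €35,945.93 × 0% = €0.00.
Total = €9,064.19 + €26,276.58 + €63,640.13 + €0.00 = €98,980.90.

€98,980.90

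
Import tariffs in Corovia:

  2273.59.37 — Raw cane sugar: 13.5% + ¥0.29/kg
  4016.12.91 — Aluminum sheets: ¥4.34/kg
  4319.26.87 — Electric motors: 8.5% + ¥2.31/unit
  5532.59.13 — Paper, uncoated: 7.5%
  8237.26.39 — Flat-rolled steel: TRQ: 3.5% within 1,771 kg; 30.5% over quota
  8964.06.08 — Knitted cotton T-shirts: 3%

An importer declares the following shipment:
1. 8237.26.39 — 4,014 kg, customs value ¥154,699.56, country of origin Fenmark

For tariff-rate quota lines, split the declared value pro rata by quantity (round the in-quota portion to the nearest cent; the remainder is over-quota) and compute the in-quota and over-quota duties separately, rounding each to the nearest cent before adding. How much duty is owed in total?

Line 1 (8237.26.39, Fenmark, 4,014 kg, ¥154,699.56):
Code 8237.26.39 is under a tariff-rate quota (threshold 1,771 kg). In-quota: 1,771 kg at 3.5%; over-quota: 2,243 kg at 30.5%.
Pro-rata value split: in-quota = ¥154,699.56 × 1,771/4,014 = ¥68,254.34; over-quota = ¥154,699.56 − ¥68,254.34 = ¥86,445.22.
In-quota duty = ¥68,254.34 × 3.5% = ¥2,388.90. Over-quota duty = ¥86,445.22 × 30.5% = ¥26,365.79.
Line duty = ¥2,388.90 + ¥26,365.79 = ¥28,754.69.

¥28,754.69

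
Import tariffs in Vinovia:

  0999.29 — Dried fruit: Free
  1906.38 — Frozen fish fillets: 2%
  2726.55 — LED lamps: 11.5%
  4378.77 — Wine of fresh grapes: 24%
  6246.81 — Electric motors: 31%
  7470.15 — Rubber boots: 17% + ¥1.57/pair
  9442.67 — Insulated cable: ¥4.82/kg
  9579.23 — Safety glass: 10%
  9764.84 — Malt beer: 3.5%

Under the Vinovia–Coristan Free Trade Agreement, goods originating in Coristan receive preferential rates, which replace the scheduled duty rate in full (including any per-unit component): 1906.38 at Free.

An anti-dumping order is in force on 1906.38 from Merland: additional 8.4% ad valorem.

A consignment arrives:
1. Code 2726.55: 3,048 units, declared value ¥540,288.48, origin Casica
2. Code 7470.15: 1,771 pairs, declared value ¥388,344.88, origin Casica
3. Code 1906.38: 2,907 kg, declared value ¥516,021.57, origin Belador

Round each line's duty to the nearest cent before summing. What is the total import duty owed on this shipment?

Line 1 (2726.55, Casica, 3,048 units, ¥540,288.48):
Base rate for 2726.55 is 11.5%.
Duty = ¥540,288.48 × 11.5% = ¥62,133.18.
Line 2 (7470.15, Casica, 1,771 pairs, ¥388,344.88):
Base rate for 7470.15 is 17% + ¥1.57/pair.
Duty = ¥388,344.88 × 17% + 1,771 × ¥1.57 = ¥68,799.10.
Line 3 (1906.38, Belador, 2,907 kg, ¥516,021.57):
Base rate for 1906.38 is 2%.
1906.38 has an FTA preferential rate, but origin Belador is not Coristan; base rate stands.
The additional-duty order on 1906.38 targets Merland, not Belador; it does not apply.
Duty = ¥516,021.57 × 2% = ¥10,320.43.
Total = ¥62,133.18 + ¥68,799.10 + ¥10,320.43 = ¥141,252.71.

¥141,252.71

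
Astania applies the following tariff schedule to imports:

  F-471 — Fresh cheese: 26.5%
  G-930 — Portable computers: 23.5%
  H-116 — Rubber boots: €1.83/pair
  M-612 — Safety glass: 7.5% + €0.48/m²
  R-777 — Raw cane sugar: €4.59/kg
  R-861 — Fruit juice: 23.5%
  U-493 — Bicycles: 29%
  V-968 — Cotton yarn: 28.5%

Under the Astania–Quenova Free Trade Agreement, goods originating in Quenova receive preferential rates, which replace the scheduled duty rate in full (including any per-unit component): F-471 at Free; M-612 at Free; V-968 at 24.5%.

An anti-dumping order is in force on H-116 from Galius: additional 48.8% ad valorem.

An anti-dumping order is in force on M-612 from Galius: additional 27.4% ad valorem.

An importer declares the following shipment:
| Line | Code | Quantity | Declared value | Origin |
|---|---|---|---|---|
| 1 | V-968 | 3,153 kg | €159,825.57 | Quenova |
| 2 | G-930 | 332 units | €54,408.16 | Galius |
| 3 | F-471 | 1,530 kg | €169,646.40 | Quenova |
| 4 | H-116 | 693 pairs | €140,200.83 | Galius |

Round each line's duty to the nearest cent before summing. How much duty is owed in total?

€121,629.38

Line 1 (V-968, Quenova, 3,153 kg, €159,825.57):
Base rate for V-968 is 28.5%.
Origin Quenova qualifies under the Astania–Quenova agreement and V-968 is covered: preferential rate 24.5% applies instead.
Duty = €159,825.57 × 24.5% = €39,157.26.
Line 2 (G-930, Galius, 332 units, €54,408.16):
Base rate for G-930 is 23.5%.
Duty = €54,408.16 × 23.5% = €12,785.92.
Line 3 (F-471, Quenova, 1,530 kg, €169,646.40):
Base rate for F-471 is 26.5%.
Origin Quenova qualifies under the Astania–Quenova agreement and F-471 is covered: preferential rate Free applies instead.
Duty = €169,646.40 × 0% = €0.00.
Line 4 (H-116, Galius, 693 pairs, €140,200.83):
Base rate for H-116 is €1.83/pair.
Additional duty on H-116 from Galius: +48.8% ad valorem. Applied ad valorem rate = 48.8%.
Duty = €140,200.83 × 48.8% + 693 × €1.83 = €69,686.20.
Total = €39,157.26 + €12,785.92 + €0.00 + €69,686.20 = €121,629.38.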